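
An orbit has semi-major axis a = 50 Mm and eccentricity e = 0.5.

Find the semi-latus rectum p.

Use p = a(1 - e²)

Convert to SI: a = 50 Mm = 5e+07 m.
p = a (1 − e²).
p = 5e+07 · (1 − (0.5)²) = 5e+07 · 0.75 ≈ 3.75e+07 m = 37.5 Mm.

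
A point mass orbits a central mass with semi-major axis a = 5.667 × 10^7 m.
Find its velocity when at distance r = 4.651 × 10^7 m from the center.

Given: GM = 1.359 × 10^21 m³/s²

Vis-viva: v = √(GM · (2/r − 1/a)).
2/r − 1/a = 2/4.651e+07 − 1/5.667e+07 = 2.53555e-08 m⁻¹.
v = √(1.359e+21 · 2.53555e-08) m/s ≈ 5.87e+06 m/s = 5870 km/s.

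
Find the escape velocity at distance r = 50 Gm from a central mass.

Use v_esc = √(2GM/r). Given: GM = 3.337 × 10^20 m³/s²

Convert to SI: r = 50 Gm = 5e+10 m.
Escape velocity comes from setting total energy to zero: ½v² − GM/r = 0 ⇒ v_esc = √(2GM / r).
v_esc = √(2 · 3.337e+20 / 5e+10) m/s ≈ 1.155e+05 m/s = 115.5 km/s.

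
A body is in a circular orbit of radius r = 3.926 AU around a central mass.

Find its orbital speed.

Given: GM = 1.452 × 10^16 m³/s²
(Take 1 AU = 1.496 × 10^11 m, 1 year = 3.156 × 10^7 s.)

Convert to SI: r = 3.926 AU = 5.8733e+11 m.
For a circular orbit, gravity supplies the centripetal force, so v = √(GM / r).
v = √(1.452e+16 / 5.8733e+11) m/s ≈ 157.2 m/s = 0.03317 AU/year.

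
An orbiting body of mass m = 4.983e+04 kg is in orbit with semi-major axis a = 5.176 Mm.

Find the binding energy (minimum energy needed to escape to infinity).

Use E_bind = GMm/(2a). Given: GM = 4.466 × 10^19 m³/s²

Convert to SI: a = 5.176 Mm = 5.176e+06 m.
Total orbital energy is E = −GMm/(2a); binding energy is E_bind = −E = GMm/(2a).
E_bind = 4.466e+19 · 4.983e+04 / (2 · 5.176e+06) J ≈ 2.15e+17 J = 215 PJ.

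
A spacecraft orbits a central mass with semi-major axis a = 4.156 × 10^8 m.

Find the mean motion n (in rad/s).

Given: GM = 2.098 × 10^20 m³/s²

n = √(GM / a³).
n = √(2.098e+20 / (4.156e+08)³) rad/s ≈ 0.00171 rad/s.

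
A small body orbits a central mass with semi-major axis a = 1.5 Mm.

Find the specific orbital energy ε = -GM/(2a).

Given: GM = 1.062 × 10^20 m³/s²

Convert to SI: a = 1.5 Mm = 1.5e+06 m.
ε = −GM / (2a).
ε = −1.062e+20 / (2 · 1.5e+06) J/kg ≈ -3.54e+13 J/kg = -3.54e+04 GJ/kg.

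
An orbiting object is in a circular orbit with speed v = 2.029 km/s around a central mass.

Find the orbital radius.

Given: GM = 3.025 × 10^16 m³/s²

Convert to SI: v = 2.029 km/s = 2029 m/s.
For a circular orbit, v² = GM / r, so r = GM / v².
r = 3.025e+16 / (2029)² m ≈ 7.348e+09 m = 7.348 Gm.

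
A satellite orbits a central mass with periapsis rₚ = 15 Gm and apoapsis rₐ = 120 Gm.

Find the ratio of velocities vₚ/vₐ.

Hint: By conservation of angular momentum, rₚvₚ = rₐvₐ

Convert to SI: rₚ = 15 Gm = 1.5e+10 m; rₐ = 120 Gm = 1.2e+11 m.
Conservation of angular momentum gives rₚvₚ = rₐvₐ, so vₚ/vₐ = rₐ/rₚ.
vₚ/vₐ = 1.2e+11 / 1.5e+10 ≈ 8.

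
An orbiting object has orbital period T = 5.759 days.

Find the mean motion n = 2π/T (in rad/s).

Convert to SI: T = 5.759 days = 497578 s.
n = 2π / T.
n = 2π / 497578 s ≈ 1.263e-05 rad/s.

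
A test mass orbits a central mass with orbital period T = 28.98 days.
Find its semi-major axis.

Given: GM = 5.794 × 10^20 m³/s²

Convert to SI: T = 28.98 days = 2.50387e+06 s.
Invert Kepler's third law: a = (GM · T² / (4π²))^(1/3).
Substituting T = 2.50387e+06 s and GM = 5.794e+20 m³/s²:
a = (5.794e+20 · (2.50387e+06)² / (4π²))^(1/3) m
a ≈ 4.515e+10 m = 45.15 Gm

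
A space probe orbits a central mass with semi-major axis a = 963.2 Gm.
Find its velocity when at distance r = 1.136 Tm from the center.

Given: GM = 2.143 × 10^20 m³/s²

Convert to SI: a = 963.2 Gm = 9.632e+11 m; r = 1.136 Tm = 1.136e+12 m.
Vis-viva: v = √(GM · (2/r − 1/a)).
2/r − 1/a = 2/1.136e+12 − 1/9.632e+11 = 7.22357e-13 m⁻¹.
v = √(2.143e+20 · 7.22357e-13) m/s ≈ 1.244e+04 m/s = 12.44 km/s.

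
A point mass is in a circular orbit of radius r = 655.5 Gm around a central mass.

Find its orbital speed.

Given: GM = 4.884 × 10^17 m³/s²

Convert to SI: r = 655.5 Gm = 6.555e+11 m.
For a circular orbit, gravity supplies the centripetal force, so v = √(GM / r).
v = √(4.884e+17 / 6.555e+11) m/s ≈ 863.2 m/s = 863.2 m/s.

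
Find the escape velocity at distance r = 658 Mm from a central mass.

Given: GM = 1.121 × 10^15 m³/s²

Convert to SI: r = 658 Mm = 6.58e+08 m.
Escape velocity comes from setting total energy to zero: ½v² − GM/r = 0 ⇒ v_esc = √(2GM / r).
v_esc = √(2 · 1.121e+15 / 6.58e+08) m/s ≈ 1846 m/s = 1.846 km/s.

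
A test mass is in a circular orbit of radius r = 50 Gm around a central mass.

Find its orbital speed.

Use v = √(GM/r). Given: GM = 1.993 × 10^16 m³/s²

Convert to SI: r = 50 Gm = 5e+10 m.
For a circular orbit, gravity supplies the centripetal force, so v = √(GM / r).
v = √(1.993e+16 / 5e+10) m/s ≈ 631.3 m/s = 631.3 m/s.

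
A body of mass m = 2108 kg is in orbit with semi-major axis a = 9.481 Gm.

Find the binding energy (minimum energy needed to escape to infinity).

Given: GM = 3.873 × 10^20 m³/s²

Convert to SI: a = 9.481 Gm = 9.481e+09 m.
Total orbital energy is E = −GMm/(2a); binding energy is E_bind = −E = GMm/(2a).
E_bind = 3.873e+20 · 2108 / (2 · 9.481e+09) J ≈ 4.306e+13 J = 43.06 TJ.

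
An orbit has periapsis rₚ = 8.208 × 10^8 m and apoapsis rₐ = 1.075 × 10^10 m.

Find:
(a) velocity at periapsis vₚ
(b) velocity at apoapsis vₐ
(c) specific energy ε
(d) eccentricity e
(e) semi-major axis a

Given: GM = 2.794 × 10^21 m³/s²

(a) With a = (rₚ + rₐ)/2 = 5.7854e+09 m, vₚ = √(GM (2/rₚ − 1/a)) = √(2.794e+21 · (2/8.208e+08 − 1/5.7854e+09)) m/s ≈ 2.515e+06 m/s
(b) With a = (rₚ + rₐ)/2 = 5.7854e+09 m, vₐ = √(GM (2/rₐ − 1/a)) = √(2.794e+21 · (2/1.075e+10 − 1/5.7854e+09)) m/s ≈ 1.92e+05 m/s
(c) With a = (rₚ + rₐ)/2 = 5.7854e+09 m, ε = −GM/(2a) = −2.794e+21/(2 · 5.7854e+09) J/kg ≈ -2.415e+11 J/kg
(d) e = (rₐ − rₚ)/(rₐ + rₚ) = (1.075e+10 − 8.208e+08)/(1.075e+10 + 8.208e+08) ≈ 0.8581
(e) a = (rₚ + rₐ)/2 = (8.208e+08 + 1.075e+10)/2 ≈ 5.785e+09 m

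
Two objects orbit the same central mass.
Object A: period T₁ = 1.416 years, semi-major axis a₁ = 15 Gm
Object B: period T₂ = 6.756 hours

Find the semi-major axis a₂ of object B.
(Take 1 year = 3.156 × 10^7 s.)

Convert to SI: T₁ = 1.416 years = 4.4689e+07 s; a₁ = 15 Gm = 1.5e+10 m; T₂ = 6.756 hours = 24321.6 s.
Kepler's third law: (T₁/T₂)² = (a₁/a₂)³ ⇒ a₂ = a₁ · (T₂/T₁)^(2/3).
T₂/T₁ = 24321.6 / 4.4689e+07 = 0.000544242.
a₂ = 1.5e+10 · (0.000544242)^(2/3) m ≈ 9.999e+07 m = 99.99 Mm.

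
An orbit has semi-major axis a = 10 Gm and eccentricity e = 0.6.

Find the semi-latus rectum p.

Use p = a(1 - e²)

Convert to SI: a = 10 Gm = 1e+10 m.
p = a (1 − e²).
p = 1e+10 · (1 − (0.6)²) = 1e+10 · 0.64 ≈ 6.4e+09 m = 6.4 Gm.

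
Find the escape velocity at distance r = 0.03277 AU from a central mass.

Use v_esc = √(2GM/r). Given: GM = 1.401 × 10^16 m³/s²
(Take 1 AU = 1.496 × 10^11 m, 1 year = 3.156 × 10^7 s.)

Convert to SI: r = 0.03277 AU = 4.90239e+09 m.
Escape velocity comes from setting total energy to zero: ½v² − GM/r = 0 ⇒ v_esc = √(2GM / r).
v_esc = √(2 · 1.401e+16 / 4.90239e+09) m/s ≈ 2391 m/s = 0.5044 AU/year.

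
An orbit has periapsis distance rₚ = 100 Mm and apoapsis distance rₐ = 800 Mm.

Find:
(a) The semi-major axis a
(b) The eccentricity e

Convert to SI: rₚ = 100 Mm = 1e+08 m; rₐ = 800 Mm = 8e+08 m.
(a) a = (rₚ + rₐ) / 2 = (1e+08 + 8e+08) / 2 ≈ 4.5e+08 m = 450 Mm.
(b) e = (rₐ − rₚ) / (rₐ + rₚ) = (8e+08 − 1e+08) / (8e+08 + 1e+08) ≈ 0.7778.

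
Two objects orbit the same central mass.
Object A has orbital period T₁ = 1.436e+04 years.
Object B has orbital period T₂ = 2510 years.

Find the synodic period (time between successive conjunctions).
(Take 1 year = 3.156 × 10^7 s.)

Convert to SI: T₁ = 1.436e+04 years = 4.53202e+11 s; T₂ = 2510 years = 7.92156e+10 s.
T_syn = |T₁ · T₂ / (T₁ − T₂)|.
T_syn = |4.53202e+11 · 7.92156e+10 / (4.53202e+11 − 7.92156e+10)| s ≈ 9.599e+10 s = 3042 years.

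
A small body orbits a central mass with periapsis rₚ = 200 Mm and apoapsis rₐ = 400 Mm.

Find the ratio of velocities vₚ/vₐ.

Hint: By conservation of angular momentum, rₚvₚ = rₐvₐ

Convert to SI: rₚ = 200 Mm = 2e+08 m; rₐ = 400 Mm = 4e+08 m.
Conservation of angular momentum gives rₚvₚ = rₐvₐ, so vₚ/vₐ = rₐ/rₚ.
vₚ/vₐ = 4e+08 / 2e+08 ≈ 2.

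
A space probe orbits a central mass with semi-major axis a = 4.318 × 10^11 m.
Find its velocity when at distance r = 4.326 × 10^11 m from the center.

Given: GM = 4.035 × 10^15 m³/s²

Vis-viva: v = √(GM · (2/r − 1/a)).
2/r − 1/a = 2/4.326e+11 − 1/4.318e+11 = 2.30732e-12 m⁻¹.
v = √(4.035e+15 · 2.30732e-12) m/s ≈ 96.49 m/s = 96.49 m/s.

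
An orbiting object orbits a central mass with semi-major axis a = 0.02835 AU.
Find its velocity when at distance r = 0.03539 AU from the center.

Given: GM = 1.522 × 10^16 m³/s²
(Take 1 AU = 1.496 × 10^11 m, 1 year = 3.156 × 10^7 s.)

Convert to SI: a = 0.02835 AU = 4.24116e+09 m; r = 0.03539 AU = 5.29434e+09 m.
Vis-viva: v = √(GM · (2/r − 1/a)).
2/r − 1/a = 2/5.29434e+09 − 1/4.24116e+09 = 1.41977e-10 m⁻¹.
v = √(1.522e+16 · 1.41977e-10) m/s ≈ 1470 m/s = 0.3101 AU/year.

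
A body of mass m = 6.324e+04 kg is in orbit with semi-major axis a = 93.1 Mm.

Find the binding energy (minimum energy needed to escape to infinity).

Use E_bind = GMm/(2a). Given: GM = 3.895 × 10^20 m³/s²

Convert to SI: a = 93.1 Mm = 9.31e+07 m.
Total orbital energy is E = −GMm/(2a); binding energy is E_bind = −E = GMm/(2a).
E_bind = 3.895e+20 · 6.324e+04 / (2 · 9.31e+07) J ≈ 1.323e+17 J = 132.3 PJ.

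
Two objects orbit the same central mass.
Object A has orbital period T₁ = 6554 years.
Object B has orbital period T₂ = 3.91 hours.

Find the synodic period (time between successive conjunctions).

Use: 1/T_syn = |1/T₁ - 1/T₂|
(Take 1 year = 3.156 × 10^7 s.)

Convert to SI: T₁ = 6554 years = 2.06844e+11 s; T₂ = 3.91 hours = 14076 s.
T_syn = |T₁ · T₂ / (T₁ − T₂)|.
T_syn = |2.06844e+11 · 14076 / (2.06844e+11 − 14076)| s ≈ 1.408e+04 s = 3.91 hours.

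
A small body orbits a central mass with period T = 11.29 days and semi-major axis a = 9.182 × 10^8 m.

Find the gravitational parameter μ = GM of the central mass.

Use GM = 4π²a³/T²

Convert to SI: T = 11.29 days = 975456 s.
GM = 4π² · a³ / T².
GM = 4π² · (9.182e+08)³ / (975456)² m³/s² ≈ 3.212e+16 m³/s² = 3.212 × 10^16 m³/s².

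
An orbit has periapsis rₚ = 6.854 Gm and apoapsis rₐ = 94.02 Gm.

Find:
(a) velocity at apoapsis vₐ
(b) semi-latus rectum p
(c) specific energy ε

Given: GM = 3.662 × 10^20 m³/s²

Convert to SI: rₚ = 6.854 Gm = 6.854e+09 m; rₐ = 94.02 Gm = 9.402e+10 m.
(a) With a = (rₚ + rₐ)/2 = 5.0437e+10 m, vₐ = √(GM (2/rₐ − 1/a)) = √(3.662e+20 · (2/9.402e+10 − 1/5.0437e+10)) m/s ≈ 2.301e+04 m/s
(b) From a = (rₚ + rₐ)/2 = 5.0437e+10 m and e = (rₐ − rₚ)/(rₐ + rₚ) = 0.864108, p = a(1 − e²) = 5.0437e+10 · (1 − (0.864108)²) ≈ 1.278e+10 m
(c) With a = (rₚ + rₐ)/2 = 5.0437e+10 m, ε = −GM/(2a) = −3.662e+20/(2 · 5.0437e+10) J/kg ≈ -3.63e+09 J/kg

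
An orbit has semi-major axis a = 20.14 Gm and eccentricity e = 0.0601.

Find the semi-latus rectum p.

Convert to SI: a = 20.14 Gm = 2.014e+10 m.
p = a (1 − e²).
p = 2.014e+10 · (1 − (0.0601)²) = 2.014e+10 · 0.996388 ≈ 2.007e+10 m = 20.07 Gm.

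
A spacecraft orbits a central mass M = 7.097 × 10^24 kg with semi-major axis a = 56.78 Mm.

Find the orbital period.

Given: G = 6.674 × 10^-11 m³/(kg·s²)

Convert to SI: a = 56.78 Mm = 5.678e+07 m.
GM = G · M = 6.674e-11 · 7.097e+24 = 4.73654e+14 m³/s².
Kepler's third law: T = 2π √(a³ / GM).
Substituting a = 5.678e+07 m and GM = 4.73654e+14 m³/s²:
T = 2π √((5.678e+07)³ / 4.73654e+14) s
T ≈ 1.235e+05 s = 1.43 days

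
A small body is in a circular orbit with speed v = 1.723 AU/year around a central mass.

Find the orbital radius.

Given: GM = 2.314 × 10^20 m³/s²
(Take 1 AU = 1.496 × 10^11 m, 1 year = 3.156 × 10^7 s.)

Convert to SI: v = 1.723 AU/year = 8167.33 m/s.
For a circular orbit, v² = GM / r, so r = GM / v².
r = 2.314e+20 / (8167.33)² m ≈ 3.469e+12 m = 23.19 AU.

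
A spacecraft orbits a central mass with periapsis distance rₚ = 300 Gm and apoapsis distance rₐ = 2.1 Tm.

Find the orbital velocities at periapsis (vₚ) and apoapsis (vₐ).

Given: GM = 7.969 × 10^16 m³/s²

Convert to SI: rₚ = 300 Gm = 3e+11 m; rₐ = 2.1 Tm = 2.1e+12 m.
Use the vis-viva equation v² = GM(2/r − 1/a) with a = (rₚ + rₐ)/2 = (3e+11 + 2.1e+12)/2 = 1.2e+12 m.
vₚ = √(GM · (2/rₚ − 1/a)) = √(7.969e+16 · (2/3e+11 − 1/1.2e+12)) m/s ≈ 681.8 m/s = 681.8 m/s.
vₐ = √(GM · (2/rₐ − 1/a)) = √(7.969e+16 · (2/2.1e+12 − 1/1.2e+12)) m/s ≈ 97.4 m/s = 97.4 m/s.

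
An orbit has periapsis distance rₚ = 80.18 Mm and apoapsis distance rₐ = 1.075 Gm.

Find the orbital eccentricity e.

Convert to SI: rₚ = 80.18 Mm = 8.018e+07 m; rₐ = 1.075 Gm = 1.075e+09 m.
e = (rₐ − rₚ) / (rₐ + rₚ).
e = (1.075e+09 − 8.018e+07) / (1.075e+09 + 8.018e+07) = 9.9482e+08 / 1.15518e+09 ≈ 0.8612.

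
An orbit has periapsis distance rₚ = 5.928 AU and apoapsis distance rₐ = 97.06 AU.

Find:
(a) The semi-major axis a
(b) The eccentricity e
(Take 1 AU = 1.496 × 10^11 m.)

Convert to SI: rₚ = 5.928 AU = 8.86829e+11 m; rₐ = 97.06 AU = 1.45202e+13 m.
(a) a = (rₚ + rₐ) / 2 = (8.86829e+11 + 1.45202e+13) / 2 ≈ 7.704e+12 m = 51.49 AU.
(b) e = (rₐ − rₚ) / (rₐ + rₚ) = (1.45202e+13 − 8.86829e+11) / (1.45202e+13 + 8.86829e+11) ≈ 0.8849.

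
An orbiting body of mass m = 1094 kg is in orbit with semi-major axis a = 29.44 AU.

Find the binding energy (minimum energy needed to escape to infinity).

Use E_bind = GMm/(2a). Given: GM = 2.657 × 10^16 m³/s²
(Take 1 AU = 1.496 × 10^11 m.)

Convert to SI: a = 29.44 AU = 4.40422e+12 m.
Total orbital energy is E = −GMm/(2a); binding energy is E_bind = −E = GMm/(2a).
E_bind = 2.657e+16 · 1094 / (2 · 4.40422e+12) J ≈ 3.3e+06 J = 3.3 MJ.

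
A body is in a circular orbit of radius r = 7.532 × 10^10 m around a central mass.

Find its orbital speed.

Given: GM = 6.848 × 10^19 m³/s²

For a circular orbit, gravity supplies the centripetal force, so v = √(GM / r).
v = √(6.848e+19 / 7.532e+10) m/s ≈ 3.015e+04 m/s = 30.15 km/s.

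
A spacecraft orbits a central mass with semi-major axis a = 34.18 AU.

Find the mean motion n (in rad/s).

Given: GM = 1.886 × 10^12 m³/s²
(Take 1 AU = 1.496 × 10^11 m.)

Convert to SI: a = 34.18 AU = 5.11333e+12 m.
n = √(GM / a³).
n = √(1.886e+12 / (5.11333e+12)³) rad/s ≈ 1.188e-13 rad/s.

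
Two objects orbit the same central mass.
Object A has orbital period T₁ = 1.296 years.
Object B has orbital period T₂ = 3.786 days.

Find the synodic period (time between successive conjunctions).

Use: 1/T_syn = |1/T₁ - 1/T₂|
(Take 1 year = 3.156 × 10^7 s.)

Convert to SI: T₁ = 1.296 years = 4.09018e+07 s; T₂ = 3.786 days = 327110 s.
T_syn = |T₁ · T₂ / (T₁ − T₂)|.
T_syn = |4.09018e+07 · 327110 / (4.09018e+07 − 327110)| s ≈ 3.297e+05 s = 3.817 days.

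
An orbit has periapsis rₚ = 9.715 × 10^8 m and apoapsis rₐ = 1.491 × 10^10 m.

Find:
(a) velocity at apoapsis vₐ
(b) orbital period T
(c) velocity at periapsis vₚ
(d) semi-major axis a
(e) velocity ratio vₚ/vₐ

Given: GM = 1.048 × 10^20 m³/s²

(a) With a = (rₚ + rₐ)/2 = 7.94075e+09 m, vₐ = √(GM (2/rₐ − 1/a)) = √(1.048e+20 · (2/1.491e+10 − 1/7.94075e+09)) m/s ≈ 2.932e+04 m/s
(b) With a = (rₚ + rₐ)/2 = 7.94075e+09 m, T = 2π √(a³/GM) = 2π √((7.94075e+09)³/1.048e+20) s ≈ 4.343e+05 s
(c) With a = (rₚ + rₐ)/2 = 7.94075e+09 m, vₚ = √(GM (2/rₚ − 1/a)) = √(1.048e+20 · (2/9.715e+08 − 1/7.94075e+09)) m/s ≈ 4.501e+05 m/s
(d) a = (rₚ + rₐ)/2 = (9.715e+08 + 1.491e+10)/2 ≈ 7.941e+09 m
(e) Conservation of angular momentum (rₚvₚ = rₐvₐ) gives vₚ/vₐ = rₐ/rₚ = 1.491e+10/9.715e+08 ≈ 15.35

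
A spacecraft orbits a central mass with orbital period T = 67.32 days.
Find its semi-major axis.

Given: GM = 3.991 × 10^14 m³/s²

Convert to SI: T = 67.32 days = 5.81645e+06 s.
Invert Kepler's third law: a = (GM · T² / (4π²))^(1/3).
Substituting T = 5.81645e+06 s and GM = 3.991e+14 m³/s²:
a = (3.991e+14 · (5.81645e+06)² / (4π²))^(1/3) m
a ≈ 6.993e+08 m = 6.993 × 10^8 m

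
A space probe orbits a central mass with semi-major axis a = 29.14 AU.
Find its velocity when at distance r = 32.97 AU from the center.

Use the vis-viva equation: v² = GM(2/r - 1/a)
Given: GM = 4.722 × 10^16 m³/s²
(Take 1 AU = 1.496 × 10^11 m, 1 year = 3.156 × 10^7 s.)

Convert to SI: a = 29.14 AU = 4.35934e+12 m; r = 32.97 AU = 4.93231e+12 m.
Vis-viva: v = √(GM · (2/r − 1/a)).
2/r − 1/a = 2/4.93231e+12 − 1/4.35934e+12 = 1.76097e-13 m⁻¹.
v = √(4.722e+16 · 1.76097e-13) m/s ≈ 91.19 m/s = 0.01924 AU/year.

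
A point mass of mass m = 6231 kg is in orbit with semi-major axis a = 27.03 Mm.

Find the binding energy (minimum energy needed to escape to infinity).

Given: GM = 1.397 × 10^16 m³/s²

Convert to SI: a = 27.03 Mm = 2.703e+07 m.
Total orbital energy is E = −GMm/(2a); binding energy is E_bind = −E = GMm/(2a).
E_bind = 1.397e+16 · 6231 / (2 · 2.703e+07) J ≈ 1.61e+12 J = 1.61 TJ.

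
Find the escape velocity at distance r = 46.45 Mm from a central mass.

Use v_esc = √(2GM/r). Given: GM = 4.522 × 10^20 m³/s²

Convert to SI: r = 46.45 Mm = 4.645e+07 m.
Escape velocity comes from setting total energy to zero: ½v² − GM/r = 0 ⇒ v_esc = √(2GM / r).
v_esc = √(2 · 4.522e+20 / 4.645e+07) m/s ≈ 4.413e+06 m/s = 4413 km/s.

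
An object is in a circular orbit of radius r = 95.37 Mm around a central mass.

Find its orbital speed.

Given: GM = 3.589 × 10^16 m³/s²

Convert to SI: r = 95.37 Mm = 9.537e+07 m.
For a circular orbit, gravity supplies the centripetal force, so v = √(GM / r).
v = √(3.589e+16 / 9.537e+07) m/s ≈ 1.94e+04 m/s = 19.4 km/s.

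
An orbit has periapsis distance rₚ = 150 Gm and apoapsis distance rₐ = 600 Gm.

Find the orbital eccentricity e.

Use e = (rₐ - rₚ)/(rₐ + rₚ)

Convert to SI: rₚ = 150 Gm = 1.5e+11 m; rₐ = 600 Gm = 6e+11 m.
e = (rₐ − rₚ) / (rₐ + rₚ).
e = (6e+11 − 1.5e+11) / (6e+11 + 1.5e+11) = 4.5e+11 / 7.5e+11 ≈ 0.6.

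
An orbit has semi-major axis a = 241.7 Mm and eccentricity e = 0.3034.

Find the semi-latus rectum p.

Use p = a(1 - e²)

Convert to SI: a = 241.7 Mm = 2.417e+08 m.
p = a (1 − e²).
p = 2.417e+08 · (1 − (0.3034)²) = 2.417e+08 · 0.907948 ≈ 2.195e+08 m = 219.5 Mm.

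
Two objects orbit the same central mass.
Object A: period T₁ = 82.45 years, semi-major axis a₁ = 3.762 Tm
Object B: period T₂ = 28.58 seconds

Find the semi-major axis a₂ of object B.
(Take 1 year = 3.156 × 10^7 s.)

Convert to SI: T₁ = 82.45 years = 2.60212e+09 s; a₁ = 3.762 Tm = 3.762e+12 m.
Kepler's third law: (T₁/T₂)² = (a₁/a₂)³ ⇒ a₂ = a₁ · (T₂/T₁)^(2/3).
T₂/T₁ = 28.58 / 2.60212e+09 = 1.09833e-08.
a₂ = 3.762e+12 · (1.09833e-08)^(2/3) m ≈ 1.859e+07 m = 18.59 Mm.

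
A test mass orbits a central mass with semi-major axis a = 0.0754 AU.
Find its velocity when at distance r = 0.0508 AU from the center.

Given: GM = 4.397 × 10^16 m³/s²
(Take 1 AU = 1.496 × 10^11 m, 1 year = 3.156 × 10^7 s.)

Convert to SI: a = 0.0754 AU = 1.12798e+10 m; r = 0.0508 AU = 7.59968e+09 m.
Vis-viva: v = √(GM · (2/r − 1/a)).
2/r − 1/a = 2/7.59968e+09 − 1/1.12798e+10 = 1.74515e-10 m⁻¹.
v = √(4.397e+16 · 1.74515e-10) m/s ≈ 2770 m/s = 0.5844 AU/year.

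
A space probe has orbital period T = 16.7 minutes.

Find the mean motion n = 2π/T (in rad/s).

Convert to SI: T = 16.7 minutes = 1002 s.
n = 2π / T.
n = 2π / 1002 s ≈ 0.006271 rad/s.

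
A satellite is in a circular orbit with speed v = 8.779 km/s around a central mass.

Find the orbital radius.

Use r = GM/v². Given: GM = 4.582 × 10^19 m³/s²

Convert to SI: v = 8.779 km/s = 8779 m/s.
For a circular orbit, v² = GM / r, so r = GM / v².
r = 4.582e+19 / (8779)² m ≈ 5.945e+11 m = 594.5 Gm.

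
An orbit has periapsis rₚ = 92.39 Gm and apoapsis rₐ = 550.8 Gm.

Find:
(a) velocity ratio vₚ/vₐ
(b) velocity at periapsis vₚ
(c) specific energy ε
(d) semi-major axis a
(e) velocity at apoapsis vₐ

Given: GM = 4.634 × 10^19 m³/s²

Convert to SI: rₚ = 92.39 Gm = 9.239e+10 m; rₐ = 550.8 Gm = 5.508e+11 m.
(a) Conservation of angular momentum (rₚvₚ = rₐvₐ) gives vₚ/vₐ = rₐ/rₚ = 5.508e+11/9.239e+10 ≈ 5.962
(b) With a = (rₚ + rₐ)/2 = 3.21595e+11 m, vₚ = √(GM (2/rₚ − 1/a)) = √(4.634e+19 · (2/9.239e+10 − 1/3.21595e+11)) m/s ≈ 2.931e+04 m/s
(c) With a = (rₚ + rₐ)/2 = 3.21595e+11 m, ε = −GM/(2a) = −4.634e+19/(2 · 3.21595e+11) J/kg ≈ -7.205e+07 J/kg
(d) a = (rₚ + rₐ)/2 = (9.239e+10 + 5.508e+11)/2 ≈ 3.216e+11 m
(e) With a = (rₚ + rₐ)/2 = 3.21595e+11 m, vₐ = √(GM (2/rₐ − 1/a)) = √(4.634e+19 · (2/5.508e+11 − 1/3.21595e+11)) m/s ≈ 4916 m/s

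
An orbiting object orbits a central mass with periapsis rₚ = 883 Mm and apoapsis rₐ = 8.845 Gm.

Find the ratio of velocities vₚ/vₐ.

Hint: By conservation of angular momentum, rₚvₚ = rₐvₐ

Convert to SI: rₚ = 883 Mm = 8.83e+08 m; rₐ = 8.845 Gm = 8.845e+09 m.
Conservation of angular momentum gives rₚvₚ = rₐvₐ, so vₚ/vₐ = rₐ/rₚ.
vₚ/vₐ = 8.845e+09 / 8.83e+08 ≈ 10.02.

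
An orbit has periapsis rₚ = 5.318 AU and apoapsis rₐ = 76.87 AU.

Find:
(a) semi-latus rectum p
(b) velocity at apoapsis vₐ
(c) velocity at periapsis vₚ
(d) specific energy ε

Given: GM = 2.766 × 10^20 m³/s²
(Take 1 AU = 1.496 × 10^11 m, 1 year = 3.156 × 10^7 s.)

Convert to SI: rₚ = 5.318 AU = 7.95573e+11 m; rₐ = 76.87 AU = 1.14998e+13 m.
(a) From a = (rₚ + rₐ)/2 = 6.14766e+12 m and e = (rₐ − rₚ)/(rₐ + rₚ) = 0.870589, p = a(1 − e²) = 6.14766e+12 · (1 − (0.870589)²) ≈ 1.488e+12 m
(b) With a = (rₚ + rₐ)/2 = 6.14766e+12 m, vₐ = √(GM (2/rₐ − 1/a)) = √(2.766e+20 · (2/1.14998e+13 − 1/6.14766e+12)) m/s ≈ 1764 m/s
(c) With a = (rₚ + rₐ)/2 = 6.14766e+12 m, vₚ = √(GM (2/rₚ − 1/a)) = √(2.766e+20 · (2/7.95573e+11 − 1/6.14766e+12)) m/s ≈ 2.55e+04 m/s
(d) With a = (rₚ + rₐ)/2 = 6.14766e+12 m, ε = −GM/(2a) = −2.766e+20/(2 · 6.14766e+12) J/kg ≈ -2.25e+07 J/kg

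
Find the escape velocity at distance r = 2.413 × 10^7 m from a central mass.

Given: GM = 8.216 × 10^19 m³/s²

Escape velocity comes from setting total energy to zero: ½v² − GM/r = 0 ⇒ v_esc = √(2GM / r).
v_esc = √(2 · 8.216e+19 / 2.413e+07) m/s ≈ 2.61e+06 m/s = 2610 km/s.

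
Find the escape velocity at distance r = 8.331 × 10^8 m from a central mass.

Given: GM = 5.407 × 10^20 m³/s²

Escape velocity comes from setting total energy to zero: ½v² − GM/r = 0 ⇒ v_esc = √(2GM / r).
v_esc = √(2 · 5.407e+20 / 8.331e+08) m/s ≈ 1.139e+06 m/s = 1139 km/s.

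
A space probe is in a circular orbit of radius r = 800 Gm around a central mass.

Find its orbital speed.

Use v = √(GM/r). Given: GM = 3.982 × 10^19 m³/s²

Convert to SI: r = 800 Gm = 8e+11 m.
For a circular orbit, gravity supplies the centripetal force, so v = √(GM / r).
v = √(3.982e+19 / 8e+11) m/s ≈ 7055 m/s = 7.055 km/s.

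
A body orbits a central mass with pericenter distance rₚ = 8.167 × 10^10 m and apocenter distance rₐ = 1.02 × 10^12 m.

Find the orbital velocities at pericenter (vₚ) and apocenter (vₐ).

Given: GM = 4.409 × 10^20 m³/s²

Use the vis-viva equation v² = GM(2/r − 1/a) with a = (rₚ + rₐ)/2 = (8.167e+10 + 1.02e+12)/2 = 5.50835e+11 m.
vₚ = √(GM · (2/rₚ − 1/a)) = √(4.409e+20 · (2/8.167e+10 − 1/5.50835e+11)) m/s ≈ 9.998e+04 m/s = 99.98 km/s.
vₐ = √(GM · (2/rₐ − 1/a)) = √(4.409e+20 · (2/1.02e+12 − 1/5.50835e+11)) m/s ≈ 8006 m/s = 8.006 km/s.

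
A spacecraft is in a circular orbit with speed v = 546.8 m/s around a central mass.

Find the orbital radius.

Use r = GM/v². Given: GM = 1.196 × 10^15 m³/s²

For a circular orbit, v² = GM / r, so r = GM / v².
r = 1.196e+15 / (546.8)² m ≈ 4e+09 m = 4 Gm.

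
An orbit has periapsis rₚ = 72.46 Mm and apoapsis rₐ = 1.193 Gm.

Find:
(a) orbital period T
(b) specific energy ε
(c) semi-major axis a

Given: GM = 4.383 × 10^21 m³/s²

Convert to SI: rₚ = 72.46 Mm = 7.246e+07 m; rₐ = 1.193 Gm = 1.193e+09 m.
(a) With a = (rₚ + rₐ)/2 = 6.3273e+08 m, T = 2π √(a³/GM) = 2π √((6.3273e+08)³/4.383e+21) s ≈ 1511 s
(b) With a = (rₚ + rₐ)/2 = 6.3273e+08 m, ε = −GM/(2a) = −4.383e+21/(2 · 6.3273e+08) J/kg ≈ -3.464e+12 J/kg
(c) a = (rₚ + rₐ)/2 = (7.246e+07 + 1.193e+09)/2 ≈ 6.327e+08 m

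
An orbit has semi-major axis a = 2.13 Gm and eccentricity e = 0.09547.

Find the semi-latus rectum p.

Convert to SI: a = 2.13 Gm = 2.13e+09 m.
p = a (1 − e²).
p = 2.13e+09 · (1 − (0.09547)²) = 2.13e+09 · 0.990885 ≈ 2.111e+09 m = 2.111 Gm.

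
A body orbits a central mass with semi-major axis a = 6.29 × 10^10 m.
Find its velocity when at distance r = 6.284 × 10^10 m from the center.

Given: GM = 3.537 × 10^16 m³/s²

Vis-viva: v = √(GM · (2/r − 1/a)).
2/r − 1/a = 2/6.284e+10 − 1/6.29e+10 = 1.59286e-11 m⁻¹.
v = √(3.537e+16 · 1.59286e-11) m/s ≈ 750.6 m/s = 750.6 m/s.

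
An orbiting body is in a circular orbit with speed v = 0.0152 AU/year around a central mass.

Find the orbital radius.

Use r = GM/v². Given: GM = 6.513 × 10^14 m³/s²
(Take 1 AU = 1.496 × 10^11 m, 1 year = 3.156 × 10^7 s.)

Convert to SI: v = 0.0152 AU/year = 72.0507 m/s.
For a circular orbit, v² = GM / r, so r = GM / v².
r = 6.513e+14 / (72.0507)² m ≈ 1.255e+11 m = 0.8386 AU.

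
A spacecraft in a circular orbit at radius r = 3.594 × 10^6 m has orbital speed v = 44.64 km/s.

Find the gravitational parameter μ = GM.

Convert to SI: v = 44.64 km/s = 44640 m/s.
For a circular orbit v² = GM/r, so GM = v² · r.
GM = (44640)² · 3.594e+06 m³/s² ≈ 7.162e+15 m³/s² = 7.162 × 10^15 m³/s².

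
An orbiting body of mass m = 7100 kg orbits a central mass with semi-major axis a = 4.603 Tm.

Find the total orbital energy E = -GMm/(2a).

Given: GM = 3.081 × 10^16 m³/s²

Convert to SI: a = 4.603 Tm = 4.603e+12 m.
E = −GMm / (2a).
E = −3.081e+16 · 7100 / (2 · 4.603e+12) J ≈ -2.376e+07 J = -23.76 MJ.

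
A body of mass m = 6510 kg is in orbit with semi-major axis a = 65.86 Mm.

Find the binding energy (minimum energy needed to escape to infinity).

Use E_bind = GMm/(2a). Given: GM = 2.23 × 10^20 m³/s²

Convert to SI: a = 65.86 Mm = 6.586e+07 m.
Total orbital energy is E = −GMm/(2a); binding energy is E_bind = −E = GMm/(2a).
E_bind = 2.23e+20 · 6510 / (2 · 6.586e+07) J ≈ 1.102e+16 J = 11.02 PJ.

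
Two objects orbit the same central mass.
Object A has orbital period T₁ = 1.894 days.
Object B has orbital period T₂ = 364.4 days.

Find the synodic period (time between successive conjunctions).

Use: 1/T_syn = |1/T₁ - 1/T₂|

Convert to SI: T₁ = 1.894 days = 163642 s; T₂ = 364.4 days = 3.14842e+07 s.
T_syn = |T₁ · T₂ / (T₁ − T₂)|.
T_syn = |163642 · 3.14842e+07 / (163642 − 3.14842e+07)| s ≈ 1.645e+05 s = 1.904 days.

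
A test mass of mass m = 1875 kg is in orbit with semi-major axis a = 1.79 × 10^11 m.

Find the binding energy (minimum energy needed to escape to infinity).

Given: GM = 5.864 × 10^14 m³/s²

Total orbital energy is E = −GMm/(2a); binding energy is E_bind = −E = GMm/(2a).
E_bind = 5.864e+14 · 1875 / (2 · 1.79e+11) J ≈ 3.071e+06 J = 3.071 MJ.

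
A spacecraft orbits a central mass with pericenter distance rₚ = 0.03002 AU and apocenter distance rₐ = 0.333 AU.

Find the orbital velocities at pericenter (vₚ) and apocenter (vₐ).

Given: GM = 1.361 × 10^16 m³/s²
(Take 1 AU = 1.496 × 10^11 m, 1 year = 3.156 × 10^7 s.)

Convert to SI: rₚ = 0.03002 AU = 4.49099e+09 m; rₐ = 0.333 AU = 4.98168e+10 m.
Use the vis-viva equation v² = GM(2/r − 1/a) with a = (rₚ + rₐ)/2 = (4.49099e+09 + 4.98168e+10)/2 = 2.71539e+10 m.
vₚ = √(GM · (2/rₚ − 1/a)) = √(1.361e+16 · (2/4.49099e+09 − 1/2.71539e+10)) m/s ≈ 2358 m/s = 0.4974 AU/year.
vₐ = √(GM · (2/rₐ − 1/a)) = √(1.361e+16 · (2/4.98168e+10 − 1/2.71539e+10)) m/s ≈ 212.6 m/s = 0.04484 AU/year.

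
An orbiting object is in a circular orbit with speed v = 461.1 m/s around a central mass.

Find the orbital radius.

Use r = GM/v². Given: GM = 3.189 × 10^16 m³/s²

For a circular orbit, v² = GM / r, so r = GM / v².
r = 3.189e+16 / (461.1)² m ≈ 1.5e+11 m = 150 Gm.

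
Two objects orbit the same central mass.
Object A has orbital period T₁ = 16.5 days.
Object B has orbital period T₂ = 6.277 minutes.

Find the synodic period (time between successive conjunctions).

Convert to SI: T₁ = 16.5 days = 1.4256e+06 s; T₂ = 6.277 minutes = 376.62 s.
T_syn = |T₁ · T₂ / (T₁ − T₂)|.
T_syn = |1.4256e+06 · 376.62 / (1.4256e+06 − 376.62)| s ≈ 376.7 s = 6.279 minutes.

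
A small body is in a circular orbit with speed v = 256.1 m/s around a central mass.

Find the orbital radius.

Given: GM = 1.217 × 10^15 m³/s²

For a circular orbit, v² = GM / r, so r = GM / v².
r = 1.217e+15 / (256.1)² m ≈ 1.856e+10 m = 18.56 Gm.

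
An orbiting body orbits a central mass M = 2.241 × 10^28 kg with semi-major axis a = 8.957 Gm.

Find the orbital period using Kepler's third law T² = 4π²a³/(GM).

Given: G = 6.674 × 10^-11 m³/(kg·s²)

Convert to SI: a = 8.957 Gm = 8.957e+09 m.
GM = G · M = 6.674e-11 · 2.241e+28 = 1.49564e+18 m³/s².
Kepler's third law: T = 2π √(a³ / GM).
Substituting a = 8.957e+09 m and GM = 1.49564e+18 m³/s²:
T = 2π √((8.957e+09)³ / 1.49564e+18) s
T ≈ 4.355e+06 s = 50.41 days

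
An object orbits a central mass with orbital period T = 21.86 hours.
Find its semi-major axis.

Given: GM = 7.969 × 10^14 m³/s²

Convert to SI: T = 21.86 hours = 78696 s.
Invert Kepler's third law: a = (GM · T² / (4π²))^(1/3).
Substituting T = 78696 s and GM = 7.969e+14 m³/s²:
a = (7.969e+14 · (78696)² / (4π²))^(1/3) m
a ≈ 5e+07 m = 50 Mm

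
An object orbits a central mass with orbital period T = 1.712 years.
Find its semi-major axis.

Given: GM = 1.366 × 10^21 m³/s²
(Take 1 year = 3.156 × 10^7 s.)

Convert to SI: T = 1.712 years = 5.40307e+07 s.
Invert Kepler's third law: a = (GM · T² / (4π²))^(1/3).
Substituting T = 5.40307e+07 s and GM = 1.366e+21 m³/s²:
a = (1.366e+21 · (5.40307e+07)² / (4π²))^(1/3) m
a ≈ 4.657e+11 m = 465.7 Gm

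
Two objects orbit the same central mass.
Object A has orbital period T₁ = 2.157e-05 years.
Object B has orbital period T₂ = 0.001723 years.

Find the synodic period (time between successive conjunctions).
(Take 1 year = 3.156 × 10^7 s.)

Convert to SI: T₁ = 2.157e-05 years = 680.749 s; T₂ = 0.001723 years = 54377.9 s.
T_syn = |T₁ · T₂ / (T₁ − T₂)|.
T_syn = |680.749 · 54377.9 / (680.749 − 54377.9)| s ≈ 689.4 s = 2.184e-05 years.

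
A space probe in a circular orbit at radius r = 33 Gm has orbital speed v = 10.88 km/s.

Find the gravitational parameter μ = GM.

Convert to SI: r = 33 Gm = 3.3e+10 m; v = 10.88 km/s = 10880 m/s.
For a circular orbit v² = GM/r, so GM = v² · r.
GM = (10880)² · 3.3e+10 m³/s² ≈ 3.906e+18 m³/s² = 3.906 × 10^18 m³/s².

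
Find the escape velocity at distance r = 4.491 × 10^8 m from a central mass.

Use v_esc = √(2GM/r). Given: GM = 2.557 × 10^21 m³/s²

Escape velocity comes from setting total energy to zero: ½v² − GM/r = 0 ⇒ v_esc = √(2GM / r).
v_esc = √(2 · 2.557e+21 / 4.491e+08) m/s ≈ 3.374e+06 m/s = 3374 km/s.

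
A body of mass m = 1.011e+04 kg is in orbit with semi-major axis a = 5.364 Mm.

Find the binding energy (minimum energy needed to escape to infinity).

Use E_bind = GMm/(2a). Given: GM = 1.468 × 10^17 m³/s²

Convert to SI: a = 5.364 Mm = 5.364e+06 m.
Total orbital energy is E = −GMm/(2a); binding energy is E_bind = −E = GMm/(2a).
E_bind = 1.468e+17 · 1.011e+04 / (2 · 5.364e+06) J ≈ 1.383e+14 J = 138.3 TJ.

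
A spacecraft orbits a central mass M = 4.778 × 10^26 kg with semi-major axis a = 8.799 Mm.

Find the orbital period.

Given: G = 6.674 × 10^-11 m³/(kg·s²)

Convert to SI: a = 8.799 Mm = 8.799e+06 m.
GM = G · M = 6.674e-11 · 4.778e+26 = 3.18884e+16 m³/s².
Kepler's third law: T = 2π √(a³ / GM).
Substituting a = 8.799e+06 m and GM = 3.18884e+16 m³/s²:
T = 2π √((8.799e+06)³ / 3.18884e+16) s
T ≈ 918.4 s = 15.31 minutes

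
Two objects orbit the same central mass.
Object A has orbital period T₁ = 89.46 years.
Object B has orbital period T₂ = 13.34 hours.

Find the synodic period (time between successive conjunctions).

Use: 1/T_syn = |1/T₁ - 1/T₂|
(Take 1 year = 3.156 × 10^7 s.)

Convert to SI: T₁ = 89.46 years = 2.82336e+09 s; T₂ = 13.34 hours = 48024 s.
T_syn = |T₁ · T₂ / (T₁ − T₂)|.
T_syn = |2.82336e+09 · 48024 / (2.82336e+09 − 48024)| s ≈ 4.802e+04 s = 13.34 hours.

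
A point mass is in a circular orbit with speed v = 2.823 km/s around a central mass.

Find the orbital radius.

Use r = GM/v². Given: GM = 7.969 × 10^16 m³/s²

Convert to SI: v = 2.823 km/s = 2823 m/s.
For a circular orbit, v² = GM / r, so r = GM / v².
r = 7.969e+16 / (2823)² m ≈ 1e+10 m = 10 Gm.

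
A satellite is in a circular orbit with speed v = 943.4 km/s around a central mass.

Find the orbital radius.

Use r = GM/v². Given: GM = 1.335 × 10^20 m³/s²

Convert to SI: v = 943.4 km/s = 943400 m/s.
For a circular orbit, v² = GM / r, so r = GM / v².
r = 1.335e+20 / (943400)² m ≈ 1.5e+08 m = 150 Mm.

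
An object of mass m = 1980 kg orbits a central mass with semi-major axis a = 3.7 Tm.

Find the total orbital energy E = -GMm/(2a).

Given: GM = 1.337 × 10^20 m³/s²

Convert to SI: a = 3.7 Tm = 3.7e+12 m.
E = −GMm / (2a).
E = −1.337e+20 · 1980 / (2 · 3.7e+12) J ≈ -3.577e+10 J = -35.77 GJ.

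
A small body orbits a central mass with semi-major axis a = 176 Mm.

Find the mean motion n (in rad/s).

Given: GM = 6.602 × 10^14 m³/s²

Convert to SI: a = 176 Mm = 1.76e+08 m.
n = √(GM / a³).
n = √(6.602e+14 / (1.76e+08)³) rad/s ≈ 1.1e-05 rad/s.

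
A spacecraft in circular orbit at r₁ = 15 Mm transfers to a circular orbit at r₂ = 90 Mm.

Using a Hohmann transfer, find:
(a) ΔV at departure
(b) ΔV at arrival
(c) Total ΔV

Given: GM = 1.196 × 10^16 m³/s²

Convert to SI: r₁ = 15 Mm = 1.5e+07 m; r₂ = 90 Mm = 9e+07 m.
Transfer semi-major axis: a_t = (r₁ + r₂)/2 = (1.5e+07 + 9e+07)/2 = 5.25e+07 m.
Circular speeds: v₁ = √(GM/r₁) = 28237.1 m/s, v₂ = √(GM/r₂) = 11527.7 m/s.
Transfer speeds (vis-viva v² = GM(2/r − 1/a_t)): v₁ᵗ = 36971 m/s, v₂ᵗ = 6161.84 m/s.
(a) ΔV₁ = |v₁ᵗ − v₁| ≈ 8734 m/s = 8.734 km/s.
(b) ΔV₂ = |v₂ − v₂ᵗ| ≈ 5366 m/s = 5.366 km/s.
(c) ΔV_total = ΔV₁ + ΔV₂ ≈ 1.41e+04 m/s = 14.1 km/s.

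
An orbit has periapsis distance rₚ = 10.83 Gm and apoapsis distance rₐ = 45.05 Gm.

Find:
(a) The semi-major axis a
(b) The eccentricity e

Convert to SI: rₚ = 10.83 Gm = 1.083e+10 m; rₐ = 45.05 Gm = 4.505e+10 m.
(a) a = (rₚ + rₐ) / 2 = (1.083e+10 + 4.505e+10) / 2 ≈ 2.794e+10 m = 27.94 Gm.
(b) e = (rₐ − rₚ) / (rₐ + rₚ) = (4.505e+10 − 1.083e+10) / (4.505e+10 + 1.083e+10) ≈ 0.6124.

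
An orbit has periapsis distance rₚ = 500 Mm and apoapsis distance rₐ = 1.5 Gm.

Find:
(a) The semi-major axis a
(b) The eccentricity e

Convert to SI: rₚ = 500 Mm = 5e+08 m; rₐ = 1.5 Gm = 1.5e+09 m.
(a) a = (rₚ + rₐ) / 2 = (5e+08 + 1.5e+09) / 2 ≈ 1e+09 m = 1 Gm.
(b) e = (rₐ − rₚ) / (rₐ + rₚ) = (1.5e+09 − 5e+08) / (1.5e+09 + 5e+08) ≈ 0.5.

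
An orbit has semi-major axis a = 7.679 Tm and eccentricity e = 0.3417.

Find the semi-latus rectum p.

Convert to SI: a = 7.679 Tm = 7.679e+12 m.
p = a (1 − e²).
p = 7.679e+12 · (1 − (0.3417)²) = 7.679e+12 · 0.883241 ≈ 6.782e+12 m = 6.782 Tm.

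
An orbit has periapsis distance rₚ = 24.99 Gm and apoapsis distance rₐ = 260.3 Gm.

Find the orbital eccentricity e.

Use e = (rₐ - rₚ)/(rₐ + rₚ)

Convert to SI: rₚ = 24.99 Gm = 2.499e+10 m; rₐ = 260.3 Gm = 2.603e+11 m.
e = (rₐ − rₚ) / (rₐ + rₚ).
e = (2.603e+11 − 2.499e+10) / (2.603e+11 + 2.499e+10) = 2.3531e+11 / 2.8529e+11 ≈ 0.8248.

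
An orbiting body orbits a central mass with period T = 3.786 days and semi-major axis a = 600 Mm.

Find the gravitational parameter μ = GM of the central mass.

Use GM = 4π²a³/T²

Convert to SI: T = 3.786 days = 327110 s; a = 600 Mm = 6e+08 m.
GM = 4π² · a³ / T².
GM = 4π² · (6e+08)³ / (327110)² m³/s² ≈ 7.969e+16 m³/s² = 7.969 × 10^16 m³/s².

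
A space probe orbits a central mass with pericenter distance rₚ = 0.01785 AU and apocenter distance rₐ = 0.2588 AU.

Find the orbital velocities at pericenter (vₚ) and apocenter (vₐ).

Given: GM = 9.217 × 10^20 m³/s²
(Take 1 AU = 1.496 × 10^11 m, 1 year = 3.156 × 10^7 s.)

Convert to SI: rₚ = 0.01785 AU = 2.67036e+09 m; rₐ = 0.2588 AU = 3.87165e+10 m.
Use the vis-viva equation v² = GM(2/r − 1/a) with a = (rₚ + rₐ)/2 = (2.67036e+09 + 3.87165e+10)/2 = 2.06934e+10 m.
vₚ = √(GM · (2/rₚ − 1/a)) = √(9.217e+20 · (2/2.67036e+09 − 1/2.06934e+10)) m/s ≈ 8.036e+05 m/s = 169.5 AU/year.
vₐ = √(GM · (2/rₐ − 1/a)) = √(9.217e+20 · (2/3.87165e+10 − 1/2.06934e+10)) m/s ≈ 5.543e+04 m/s = 11.69 AU/year.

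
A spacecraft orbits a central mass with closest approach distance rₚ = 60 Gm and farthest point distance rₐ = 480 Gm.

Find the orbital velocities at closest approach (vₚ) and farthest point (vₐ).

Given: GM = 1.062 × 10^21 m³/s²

Convert to SI: rₚ = 60 Gm = 6e+10 m; rₐ = 480 Gm = 4.8e+11 m.
Use the vis-viva equation v² = GM(2/r − 1/a) with a = (rₚ + rₐ)/2 = (6e+10 + 4.8e+11)/2 = 2.7e+11 m.
vₚ = √(GM · (2/rₚ − 1/a)) = √(1.062e+21 · (2/6e+10 − 1/2.7e+11)) m/s ≈ 1.774e+05 m/s = 177.4 km/s.
vₐ = √(GM · (2/rₐ − 1/a)) = √(1.062e+21 · (2/4.8e+11 − 1/2.7e+11)) m/s ≈ 2.217e+04 m/s = 22.17 km/s.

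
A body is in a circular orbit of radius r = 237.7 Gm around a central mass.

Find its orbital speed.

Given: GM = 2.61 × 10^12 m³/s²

Convert to SI: r = 237.7 Gm = 2.377e+11 m.
For a circular orbit, gravity supplies the centripetal force, so v = √(GM / r).
v = √(2.61e+12 / 2.377e+11) m/s ≈ 3.314 m/s = 3.314 m/s.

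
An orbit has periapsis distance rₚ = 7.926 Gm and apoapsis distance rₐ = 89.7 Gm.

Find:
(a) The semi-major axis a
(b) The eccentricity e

Convert to SI: rₚ = 7.926 Gm = 7.926e+09 m; rₐ = 89.7 Gm = 8.97e+10 m.
(a) a = (rₚ + rₐ) / 2 = (7.926e+09 + 8.97e+10) / 2 ≈ 4.881e+10 m = 48.81 Gm.
(b) e = (rₐ − rₚ) / (rₐ + rₚ) = (8.97e+10 − 7.926e+09) / (8.97e+10 + 7.926e+09) ≈ 0.8376.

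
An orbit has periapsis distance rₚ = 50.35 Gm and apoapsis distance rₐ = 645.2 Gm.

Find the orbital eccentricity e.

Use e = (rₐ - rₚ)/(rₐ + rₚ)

Convert to SI: rₚ = 50.35 Gm = 5.035e+10 m; rₐ = 645.2 Gm = 6.452e+11 m.
e = (rₐ − rₚ) / (rₐ + rₚ).
e = (6.452e+11 − 5.035e+10) / (6.452e+11 + 5.035e+10) = 5.9485e+11 / 6.9555e+11 ≈ 0.8552.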